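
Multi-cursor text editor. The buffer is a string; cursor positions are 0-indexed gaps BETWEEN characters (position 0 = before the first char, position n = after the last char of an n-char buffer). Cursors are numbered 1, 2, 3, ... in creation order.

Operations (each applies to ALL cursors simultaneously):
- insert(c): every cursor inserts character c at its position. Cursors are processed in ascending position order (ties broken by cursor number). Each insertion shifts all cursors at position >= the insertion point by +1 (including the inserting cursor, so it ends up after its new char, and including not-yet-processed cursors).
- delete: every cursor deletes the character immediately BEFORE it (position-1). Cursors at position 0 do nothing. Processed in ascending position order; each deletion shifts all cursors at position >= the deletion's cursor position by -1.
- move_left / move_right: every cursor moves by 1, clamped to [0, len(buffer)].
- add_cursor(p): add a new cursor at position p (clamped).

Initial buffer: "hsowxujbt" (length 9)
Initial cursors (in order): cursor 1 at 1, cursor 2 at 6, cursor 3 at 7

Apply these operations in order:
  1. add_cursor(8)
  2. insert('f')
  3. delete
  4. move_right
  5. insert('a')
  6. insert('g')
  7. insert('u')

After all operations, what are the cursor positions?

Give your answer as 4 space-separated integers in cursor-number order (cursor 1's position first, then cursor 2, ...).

Answer: 5 13 17 21

Derivation:
After op 1 (add_cursor(8)): buffer="hsowxujbt" (len 9), cursors c1@1 c2@6 c3@7 c4@8, authorship .........
After op 2 (insert('f')): buffer="hfsowxufjfbft" (len 13), cursors c1@2 c2@8 c3@10 c4@12, authorship .1.....2.3.4.
After op 3 (delete): buffer="hsowxujbt" (len 9), cursors c1@1 c2@6 c3@7 c4@8, authorship .........
After op 4 (move_right): buffer="hsowxujbt" (len 9), cursors c1@2 c2@7 c3@8 c4@9, authorship .........
After op 5 (insert('a')): buffer="hsaowxujabata" (len 13), cursors c1@3 c2@9 c3@11 c4@13, authorship ..1.....2.3.4
After op 6 (insert('g')): buffer="hsagowxujagbagtag" (len 17), cursors c1@4 c2@11 c3@14 c4@17, authorship ..11.....22.33.44
After op 7 (insert('u')): buffer="hsaguowxujagubagutagu" (len 21), cursors c1@5 c2@13 c3@17 c4@21, authorship ..111.....222.333.444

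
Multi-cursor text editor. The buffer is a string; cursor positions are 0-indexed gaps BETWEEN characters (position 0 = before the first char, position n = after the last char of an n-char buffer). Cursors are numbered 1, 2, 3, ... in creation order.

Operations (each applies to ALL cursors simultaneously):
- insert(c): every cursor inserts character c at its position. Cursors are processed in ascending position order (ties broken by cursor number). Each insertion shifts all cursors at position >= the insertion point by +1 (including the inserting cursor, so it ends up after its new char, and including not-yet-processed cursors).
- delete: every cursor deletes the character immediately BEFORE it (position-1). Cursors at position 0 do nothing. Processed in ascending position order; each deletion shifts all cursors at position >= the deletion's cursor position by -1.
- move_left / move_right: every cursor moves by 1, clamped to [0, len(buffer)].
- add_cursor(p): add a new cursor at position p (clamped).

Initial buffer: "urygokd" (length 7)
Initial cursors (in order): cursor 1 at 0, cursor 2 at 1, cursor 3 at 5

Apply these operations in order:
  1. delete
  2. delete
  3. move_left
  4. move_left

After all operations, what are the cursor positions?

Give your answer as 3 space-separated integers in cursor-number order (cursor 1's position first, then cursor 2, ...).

Answer: 0 0 0

Derivation:
After op 1 (delete): buffer="rygkd" (len 5), cursors c1@0 c2@0 c3@3, authorship .....
After op 2 (delete): buffer="rykd" (len 4), cursors c1@0 c2@0 c3@2, authorship ....
After op 3 (move_left): buffer="rykd" (len 4), cursors c1@0 c2@0 c3@1, authorship ....
After op 4 (move_left): buffer="rykd" (len 4), cursors c1@0 c2@0 c3@0, authorship ....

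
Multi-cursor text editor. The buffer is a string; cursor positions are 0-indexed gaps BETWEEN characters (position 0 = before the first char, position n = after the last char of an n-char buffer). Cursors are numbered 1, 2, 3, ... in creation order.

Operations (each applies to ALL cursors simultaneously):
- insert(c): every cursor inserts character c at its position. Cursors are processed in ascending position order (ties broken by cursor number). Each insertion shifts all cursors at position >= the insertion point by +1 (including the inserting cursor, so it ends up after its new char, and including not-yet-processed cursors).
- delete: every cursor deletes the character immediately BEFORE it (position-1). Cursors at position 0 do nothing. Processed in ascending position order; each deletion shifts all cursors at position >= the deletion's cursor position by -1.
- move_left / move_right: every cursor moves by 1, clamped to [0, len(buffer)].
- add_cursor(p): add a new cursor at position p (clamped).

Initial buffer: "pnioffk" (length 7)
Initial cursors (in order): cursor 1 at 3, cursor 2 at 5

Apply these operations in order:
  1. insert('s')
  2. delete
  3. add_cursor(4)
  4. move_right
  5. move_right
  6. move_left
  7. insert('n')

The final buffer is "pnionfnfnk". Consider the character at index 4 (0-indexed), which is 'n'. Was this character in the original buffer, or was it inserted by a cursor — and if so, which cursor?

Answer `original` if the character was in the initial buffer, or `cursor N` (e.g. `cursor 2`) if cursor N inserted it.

After op 1 (insert('s')): buffer="pnisofsfk" (len 9), cursors c1@4 c2@7, authorship ...1..2..
After op 2 (delete): buffer="pnioffk" (len 7), cursors c1@3 c2@5, authorship .......
After op 3 (add_cursor(4)): buffer="pnioffk" (len 7), cursors c1@3 c3@4 c2@5, authorship .......
After op 4 (move_right): buffer="pnioffk" (len 7), cursors c1@4 c3@5 c2@6, authorship .......
After op 5 (move_right): buffer="pnioffk" (len 7), cursors c1@5 c3@6 c2@7, authorship .......
After op 6 (move_left): buffer="pnioffk" (len 7), cursors c1@4 c3@5 c2@6, authorship .......
After op 7 (insert('n')): buffer="pnionfnfnk" (len 10), cursors c1@5 c3@7 c2@9, authorship ....1.3.2.
Authorship (.=original, N=cursor N): . . . . 1 . 3 . 2 .
Index 4: author = 1

Answer: cursor 1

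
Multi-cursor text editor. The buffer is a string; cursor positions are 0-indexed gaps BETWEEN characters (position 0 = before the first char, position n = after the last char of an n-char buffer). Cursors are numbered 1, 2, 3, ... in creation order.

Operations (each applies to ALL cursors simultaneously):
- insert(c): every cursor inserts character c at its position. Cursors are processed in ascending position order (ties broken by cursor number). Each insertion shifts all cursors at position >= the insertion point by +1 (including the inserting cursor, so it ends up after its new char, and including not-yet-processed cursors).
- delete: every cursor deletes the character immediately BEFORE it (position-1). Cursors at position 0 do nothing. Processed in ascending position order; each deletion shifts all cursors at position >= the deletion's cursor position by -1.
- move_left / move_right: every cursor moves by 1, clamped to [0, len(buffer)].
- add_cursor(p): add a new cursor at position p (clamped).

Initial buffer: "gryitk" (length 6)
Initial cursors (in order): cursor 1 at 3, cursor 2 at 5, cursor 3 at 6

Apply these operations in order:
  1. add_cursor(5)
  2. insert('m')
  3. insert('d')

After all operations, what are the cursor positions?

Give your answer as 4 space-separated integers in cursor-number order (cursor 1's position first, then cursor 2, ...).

Answer: 5 11 14 11

Derivation:
After op 1 (add_cursor(5)): buffer="gryitk" (len 6), cursors c1@3 c2@5 c4@5 c3@6, authorship ......
After op 2 (insert('m')): buffer="grymitmmkm" (len 10), cursors c1@4 c2@8 c4@8 c3@10, authorship ...1..24.3
After op 3 (insert('d')): buffer="grymditmmddkmd" (len 14), cursors c1@5 c2@11 c4@11 c3@14, authorship ...11..2424.33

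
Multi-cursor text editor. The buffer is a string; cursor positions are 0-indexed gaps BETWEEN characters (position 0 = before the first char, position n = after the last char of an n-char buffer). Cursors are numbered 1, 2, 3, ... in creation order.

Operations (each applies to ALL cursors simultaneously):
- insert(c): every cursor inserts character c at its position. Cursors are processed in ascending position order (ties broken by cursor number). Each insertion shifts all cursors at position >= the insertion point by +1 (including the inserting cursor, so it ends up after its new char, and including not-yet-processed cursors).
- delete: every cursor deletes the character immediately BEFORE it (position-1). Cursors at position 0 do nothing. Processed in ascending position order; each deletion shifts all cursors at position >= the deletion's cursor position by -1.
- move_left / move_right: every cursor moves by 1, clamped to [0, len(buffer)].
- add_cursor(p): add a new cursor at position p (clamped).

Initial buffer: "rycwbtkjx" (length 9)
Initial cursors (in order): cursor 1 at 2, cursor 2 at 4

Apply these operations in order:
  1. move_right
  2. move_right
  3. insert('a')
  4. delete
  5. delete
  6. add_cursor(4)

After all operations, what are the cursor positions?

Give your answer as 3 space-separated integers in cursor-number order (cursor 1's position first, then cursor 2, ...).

Answer: 3 4 4

Derivation:
After op 1 (move_right): buffer="rycwbtkjx" (len 9), cursors c1@3 c2@5, authorship .........
After op 2 (move_right): buffer="rycwbtkjx" (len 9), cursors c1@4 c2@6, authorship .........
After op 3 (insert('a')): buffer="rycwabtakjx" (len 11), cursors c1@5 c2@8, authorship ....1..2...
After op 4 (delete): buffer="rycwbtkjx" (len 9), cursors c1@4 c2@6, authorship .........
After op 5 (delete): buffer="rycbkjx" (len 7), cursors c1@3 c2@4, authorship .......
After op 6 (add_cursor(4)): buffer="rycbkjx" (len 7), cursors c1@3 c2@4 c3@4, authorship .......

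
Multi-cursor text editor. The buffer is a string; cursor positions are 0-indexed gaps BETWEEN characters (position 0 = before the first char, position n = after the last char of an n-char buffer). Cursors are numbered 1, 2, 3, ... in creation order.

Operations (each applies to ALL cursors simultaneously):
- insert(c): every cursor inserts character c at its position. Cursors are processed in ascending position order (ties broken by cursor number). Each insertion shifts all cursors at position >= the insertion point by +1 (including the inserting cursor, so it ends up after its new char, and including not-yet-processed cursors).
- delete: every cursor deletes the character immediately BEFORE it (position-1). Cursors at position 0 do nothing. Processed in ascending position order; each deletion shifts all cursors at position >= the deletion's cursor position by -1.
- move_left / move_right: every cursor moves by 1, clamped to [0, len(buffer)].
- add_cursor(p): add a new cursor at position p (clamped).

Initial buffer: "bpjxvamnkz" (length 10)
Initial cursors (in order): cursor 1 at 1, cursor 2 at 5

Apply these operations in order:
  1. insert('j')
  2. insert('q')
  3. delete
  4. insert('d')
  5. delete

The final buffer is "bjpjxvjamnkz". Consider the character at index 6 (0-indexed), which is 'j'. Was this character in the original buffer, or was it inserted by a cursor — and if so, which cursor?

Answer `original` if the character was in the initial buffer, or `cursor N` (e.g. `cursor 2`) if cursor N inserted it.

Answer: cursor 2

Derivation:
After op 1 (insert('j')): buffer="bjpjxvjamnkz" (len 12), cursors c1@2 c2@7, authorship .1....2.....
After op 2 (insert('q')): buffer="bjqpjxvjqamnkz" (len 14), cursors c1@3 c2@9, authorship .11....22.....
After op 3 (delete): buffer="bjpjxvjamnkz" (len 12), cursors c1@2 c2@7, authorship .1....2.....
After op 4 (insert('d')): buffer="bjdpjxvjdamnkz" (len 14), cursors c1@3 c2@9, authorship .11....22.....
After op 5 (delete): buffer="bjpjxvjamnkz" (len 12), cursors c1@2 c2@7, authorship .1....2.....
Authorship (.=original, N=cursor N): . 1 . . . . 2 . . . . .
Index 6: author = 2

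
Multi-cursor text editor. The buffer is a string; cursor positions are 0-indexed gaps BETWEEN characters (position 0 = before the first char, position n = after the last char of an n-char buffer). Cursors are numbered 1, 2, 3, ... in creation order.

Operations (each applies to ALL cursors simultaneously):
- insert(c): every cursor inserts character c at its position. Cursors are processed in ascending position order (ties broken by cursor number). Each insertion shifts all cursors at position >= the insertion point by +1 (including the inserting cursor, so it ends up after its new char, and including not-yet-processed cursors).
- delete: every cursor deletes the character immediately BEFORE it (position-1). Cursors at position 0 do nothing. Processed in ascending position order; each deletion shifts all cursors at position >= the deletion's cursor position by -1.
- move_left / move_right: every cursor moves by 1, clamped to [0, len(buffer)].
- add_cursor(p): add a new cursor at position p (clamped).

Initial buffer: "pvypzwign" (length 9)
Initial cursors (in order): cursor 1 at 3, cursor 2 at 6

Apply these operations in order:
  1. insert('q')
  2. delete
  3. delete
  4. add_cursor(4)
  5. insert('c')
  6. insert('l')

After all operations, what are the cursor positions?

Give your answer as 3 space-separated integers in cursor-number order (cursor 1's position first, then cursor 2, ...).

After op 1 (insert('q')): buffer="pvyqpzwqign" (len 11), cursors c1@4 c2@8, authorship ...1...2...
After op 2 (delete): buffer="pvypzwign" (len 9), cursors c1@3 c2@6, authorship .........
After op 3 (delete): buffer="pvpzign" (len 7), cursors c1@2 c2@4, authorship .......
After op 4 (add_cursor(4)): buffer="pvpzign" (len 7), cursors c1@2 c2@4 c3@4, authorship .......
After op 5 (insert('c')): buffer="pvcpzccign" (len 10), cursors c1@3 c2@7 c3@7, authorship ..1..23...
After op 6 (insert('l')): buffer="pvclpzccllign" (len 13), cursors c1@4 c2@10 c3@10, authorship ..11..2323...

Answer: 4 10 10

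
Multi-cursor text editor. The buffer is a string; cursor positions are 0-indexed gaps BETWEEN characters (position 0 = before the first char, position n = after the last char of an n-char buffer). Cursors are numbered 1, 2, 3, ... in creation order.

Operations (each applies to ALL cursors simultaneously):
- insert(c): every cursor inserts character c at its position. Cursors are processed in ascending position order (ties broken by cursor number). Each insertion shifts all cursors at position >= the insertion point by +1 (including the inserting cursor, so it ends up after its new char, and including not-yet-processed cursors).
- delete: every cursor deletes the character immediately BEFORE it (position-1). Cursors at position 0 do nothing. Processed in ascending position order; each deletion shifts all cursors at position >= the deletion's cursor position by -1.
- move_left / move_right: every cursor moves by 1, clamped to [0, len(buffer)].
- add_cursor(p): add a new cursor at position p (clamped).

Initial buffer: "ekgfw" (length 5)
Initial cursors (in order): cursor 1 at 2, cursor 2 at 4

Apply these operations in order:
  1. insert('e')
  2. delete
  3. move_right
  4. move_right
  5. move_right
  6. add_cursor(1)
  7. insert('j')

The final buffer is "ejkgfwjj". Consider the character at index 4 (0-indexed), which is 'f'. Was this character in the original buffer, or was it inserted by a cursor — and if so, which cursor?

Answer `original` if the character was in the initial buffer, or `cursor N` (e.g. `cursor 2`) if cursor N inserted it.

After op 1 (insert('e')): buffer="ekegfew" (len 7), cursors c1@3 c2@6, authorship ..1..2.
After op 2 (delete): buffer="ekgfw" (len 5), cursors c1@2 c2@4, authorship .....
After op 3 (move_right): buffer="ekgfw" (len 5), cursors c1@3 c2@5, authorship .....
After op 4 (move_right): buffer="ekgfw" (len 5), cursors c1@4 c2@5, authorship .....
After op 5 (move_right): buffer="ekgfw" (len 5), cursors c1@5 c2@5, authorship .....
After op 6 (add_cursor(1)): buffer="ekgfw" (len 5), cursors c3@1 c1@5 c2@5, authorship .....
After op 7 (insert('j')): buffer="ejkgfwjj" (len 8), cursors c3@2 c1@8 c2@8, authorship .3....12
Authorship (.=original, N=cursor N): . 3 . . . . 1 2
Index 4: author = original

Answer: original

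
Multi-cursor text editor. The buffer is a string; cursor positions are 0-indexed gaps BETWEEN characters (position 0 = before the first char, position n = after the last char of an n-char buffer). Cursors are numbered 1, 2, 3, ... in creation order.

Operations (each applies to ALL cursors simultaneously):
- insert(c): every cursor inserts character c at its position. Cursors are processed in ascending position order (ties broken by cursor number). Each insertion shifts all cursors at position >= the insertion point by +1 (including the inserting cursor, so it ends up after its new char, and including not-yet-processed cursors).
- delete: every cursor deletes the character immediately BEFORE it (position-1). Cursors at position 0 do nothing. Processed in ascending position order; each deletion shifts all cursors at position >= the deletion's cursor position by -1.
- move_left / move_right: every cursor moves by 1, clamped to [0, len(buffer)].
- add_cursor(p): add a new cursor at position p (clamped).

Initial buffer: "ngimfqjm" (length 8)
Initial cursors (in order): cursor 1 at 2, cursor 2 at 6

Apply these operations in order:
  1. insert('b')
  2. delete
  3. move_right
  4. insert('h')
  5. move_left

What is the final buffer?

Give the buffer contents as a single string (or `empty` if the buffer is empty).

Answer: ngihmfqjhm

Derivation:
After op 1 (insert('b')): buffer="ngbimfqbjm" (len 10), cursors c1@3 c2@8, authorship ..1....2..
After op 2 (delete): buffer="ngimfqjm" (len 8), cursors c1@2 c2@6, authorship ........
After op 3 (move_right): buffer="ngimfqjm" (len 8), cursors c1@3 c2@7, authorship ........
After op 4 (insert('h')): buffer="ngihmfqjhm" (len 10), cursors c1@4 c2@9, authorship ...1....2.
After op 5 (move_left): buffer="ngihmfqjhm" (len 10), cursors c1@3 c2@8, authorship ...1....2.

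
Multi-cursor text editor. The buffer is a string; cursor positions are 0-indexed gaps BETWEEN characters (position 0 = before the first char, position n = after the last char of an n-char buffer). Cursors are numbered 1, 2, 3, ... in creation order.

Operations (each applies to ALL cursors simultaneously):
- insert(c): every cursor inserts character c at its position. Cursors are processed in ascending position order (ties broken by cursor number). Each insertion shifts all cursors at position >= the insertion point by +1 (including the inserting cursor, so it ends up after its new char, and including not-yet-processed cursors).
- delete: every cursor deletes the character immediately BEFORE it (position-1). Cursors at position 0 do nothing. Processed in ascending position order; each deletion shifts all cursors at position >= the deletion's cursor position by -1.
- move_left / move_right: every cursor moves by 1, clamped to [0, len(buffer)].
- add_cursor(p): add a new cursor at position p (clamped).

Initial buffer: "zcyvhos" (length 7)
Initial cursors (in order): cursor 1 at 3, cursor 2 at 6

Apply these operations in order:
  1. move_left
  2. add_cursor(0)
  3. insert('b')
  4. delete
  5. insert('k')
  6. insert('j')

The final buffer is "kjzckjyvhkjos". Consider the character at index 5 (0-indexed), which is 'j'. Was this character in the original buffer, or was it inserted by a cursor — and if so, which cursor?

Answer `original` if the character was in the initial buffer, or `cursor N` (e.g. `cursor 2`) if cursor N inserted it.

After op 1 (move_left): buffer="zcyvhos" (len 7), cursors c1@2 c2@5, authorship .......
After op 2 (add_cursor(0)): buffer="zcyvhos" (len 7), cursors c3@0 c1@2 c2@5, authorship .......
After op 3 (insert('b')): buffer="bzcbyvhbos" (len 10), cursors c3@1 c1@4 c2@8, authorship 3..1...2..
After op 4 (delete): buffer="zcyvhos" (len 7), cursors c3@0 c1@2 c2@5, authorship .......
After op 5 (insert('k')): buffer="kzckyvhkos" (len 10), cursors c3@1 c1@4 c2@8, authorship 3..1...2..
After op 6 (insert('j')): buffer="kjzckjyvhkjos" (len 13), cursors c3@2 c1@6 c2@11, authorship 33..11...22..
Authorship (.=original, N=cursor N): 3 3 . . 1 1 . . . 2 2 . .
Index 5: author = 1

Answer: cursor 1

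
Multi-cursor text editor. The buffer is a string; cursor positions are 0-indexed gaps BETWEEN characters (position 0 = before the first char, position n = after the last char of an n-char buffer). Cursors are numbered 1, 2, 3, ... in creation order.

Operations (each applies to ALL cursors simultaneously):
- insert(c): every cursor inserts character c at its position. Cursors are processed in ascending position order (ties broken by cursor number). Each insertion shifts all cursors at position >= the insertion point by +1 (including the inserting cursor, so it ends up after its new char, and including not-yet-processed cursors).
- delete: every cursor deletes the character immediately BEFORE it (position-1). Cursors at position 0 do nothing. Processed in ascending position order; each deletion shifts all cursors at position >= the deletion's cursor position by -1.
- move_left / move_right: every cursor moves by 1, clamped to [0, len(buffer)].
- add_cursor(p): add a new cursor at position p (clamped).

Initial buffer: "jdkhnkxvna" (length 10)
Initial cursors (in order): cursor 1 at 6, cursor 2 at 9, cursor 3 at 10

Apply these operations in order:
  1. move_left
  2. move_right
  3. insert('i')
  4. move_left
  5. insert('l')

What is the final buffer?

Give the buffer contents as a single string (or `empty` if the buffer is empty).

After op 1 (move_left): buffer="jdkhnkxvna" (len 10), cursors c1@5 c2@8 c3@9, authorship ..........
After op 2 (move_right): buffer="jdkhnkxvna" (len 10), cursors c1@6 c2@9 c3@10, authorship ..........
After op 3 (insert('i')): buffer="jdkhnkixvniai" (len 13), cursors c1@7 c2@11 c3@13, authorship ......1...2.3
After op 4 (move_left): buffer="jdkhnkixvniai" (len 13), cursors c1@6 c2@10 c3@12, authorship ......1...2.3
After op 5 (insert('l')): buffer="jdkhnklixvnliali" (len 16), cursors c1@7 c2@12 c3@15, authorship ......11...22.33

Answer: jdkhnklixvnliali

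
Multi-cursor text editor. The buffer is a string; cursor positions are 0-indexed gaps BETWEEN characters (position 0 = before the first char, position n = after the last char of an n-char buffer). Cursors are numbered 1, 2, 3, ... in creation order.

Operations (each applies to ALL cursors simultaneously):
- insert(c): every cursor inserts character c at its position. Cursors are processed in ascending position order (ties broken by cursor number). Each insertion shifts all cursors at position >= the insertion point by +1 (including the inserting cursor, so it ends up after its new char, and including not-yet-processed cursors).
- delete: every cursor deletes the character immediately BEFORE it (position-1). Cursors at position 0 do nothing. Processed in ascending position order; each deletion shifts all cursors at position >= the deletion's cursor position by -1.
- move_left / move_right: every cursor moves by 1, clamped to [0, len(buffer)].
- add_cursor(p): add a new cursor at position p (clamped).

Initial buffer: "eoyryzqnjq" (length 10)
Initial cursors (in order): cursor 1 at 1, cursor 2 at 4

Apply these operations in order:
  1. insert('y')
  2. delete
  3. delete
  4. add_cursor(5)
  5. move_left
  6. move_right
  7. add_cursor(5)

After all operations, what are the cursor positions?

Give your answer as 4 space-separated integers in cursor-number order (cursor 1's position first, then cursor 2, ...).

Answer: 1 2 5 5

Derivation:
After op 1 (insert('y')): buffer="eyoyryyzqnjq" (len 12), cursors c1@2 c2@6, authorship .1...2......
After op 2 (delete): buffer="eoyryzqnjq" (len 10), cursors c1@1 c2@4, authorship ..........
After op 3 (delete): buffer="oyyzqnjq" (len 8), cursors c1@0 c2@2, authorship ........
After op 4 (add_cursor(5)): buffer="oyyzqnjq" (len 8), cursors c1@0 c2@2 c3@5, authorship ........
After op 5 (move_left): buffer="oyyzqnjq" (len 8), cursors c1@0 c2@1 c3@4, authorship ........
After op 6 (move_right): buffer="oyyzqnjq" (len 8), cursors c1@1 c2@2 c3@5, authorship ........
After op 7 (add_cursor(5)): buffer="oyyzqnjq" (len 8), cursors c1@1 c2@2 c3@5 c4@5, authorship ........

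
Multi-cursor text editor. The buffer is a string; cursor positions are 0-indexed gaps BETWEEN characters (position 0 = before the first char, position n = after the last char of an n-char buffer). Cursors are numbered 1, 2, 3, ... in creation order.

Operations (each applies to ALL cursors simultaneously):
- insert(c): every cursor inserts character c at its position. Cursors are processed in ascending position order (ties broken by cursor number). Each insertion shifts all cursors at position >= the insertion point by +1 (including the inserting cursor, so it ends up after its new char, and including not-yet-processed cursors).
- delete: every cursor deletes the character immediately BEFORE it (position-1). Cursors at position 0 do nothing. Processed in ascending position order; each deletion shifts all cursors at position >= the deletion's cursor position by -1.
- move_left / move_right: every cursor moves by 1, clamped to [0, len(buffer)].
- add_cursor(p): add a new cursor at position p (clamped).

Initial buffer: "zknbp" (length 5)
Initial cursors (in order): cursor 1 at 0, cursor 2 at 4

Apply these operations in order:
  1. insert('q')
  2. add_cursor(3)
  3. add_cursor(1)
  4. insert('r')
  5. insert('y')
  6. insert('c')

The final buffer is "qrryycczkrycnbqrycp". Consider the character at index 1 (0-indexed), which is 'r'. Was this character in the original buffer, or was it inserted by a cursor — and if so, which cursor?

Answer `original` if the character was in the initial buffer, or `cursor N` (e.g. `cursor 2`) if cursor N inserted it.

After op 1 (insert('q')): buffer="qzknbqp" (len 7), cursors c1@1 c2@6, authorship 1....2.
After op 2 (add_cursor(3)): buffer="qzknbqp" (len 7), cursors c1@1 c3@3 c2@6, authorship 1....2.
After op 3 (add_cursor(1)): buffer="qzknbqp" (len 7), cursors c1@1 c4@1 c3@3 c2@6, authorship 1....2.
After op 4 (insert('r')): buffer="qrrzkrnbqrp" (len 11), cursors c1@3 c4@3 c3@6 c2@10, authorship 114..3..22.
After op 5 (insert('y')): buffer="qrryyzkrynbqryp" (len 15), cursors c1@5 c4@5 c3@9 c2@14, authorship 11414..33..222.
After op 6 (insert('c')): buffer="qrryycczkrycnbqrycp" (len 19), cursors c1@7 c4@7 c3@12 c2@18, authorship 1141414..333..2222.
Authorship (.=original, N=cursor N): 1 1 4 1 4 1 4 . . 3 3 3 . . 2 2 2 2 .
Index 1: author = 1

Answer: cursor 1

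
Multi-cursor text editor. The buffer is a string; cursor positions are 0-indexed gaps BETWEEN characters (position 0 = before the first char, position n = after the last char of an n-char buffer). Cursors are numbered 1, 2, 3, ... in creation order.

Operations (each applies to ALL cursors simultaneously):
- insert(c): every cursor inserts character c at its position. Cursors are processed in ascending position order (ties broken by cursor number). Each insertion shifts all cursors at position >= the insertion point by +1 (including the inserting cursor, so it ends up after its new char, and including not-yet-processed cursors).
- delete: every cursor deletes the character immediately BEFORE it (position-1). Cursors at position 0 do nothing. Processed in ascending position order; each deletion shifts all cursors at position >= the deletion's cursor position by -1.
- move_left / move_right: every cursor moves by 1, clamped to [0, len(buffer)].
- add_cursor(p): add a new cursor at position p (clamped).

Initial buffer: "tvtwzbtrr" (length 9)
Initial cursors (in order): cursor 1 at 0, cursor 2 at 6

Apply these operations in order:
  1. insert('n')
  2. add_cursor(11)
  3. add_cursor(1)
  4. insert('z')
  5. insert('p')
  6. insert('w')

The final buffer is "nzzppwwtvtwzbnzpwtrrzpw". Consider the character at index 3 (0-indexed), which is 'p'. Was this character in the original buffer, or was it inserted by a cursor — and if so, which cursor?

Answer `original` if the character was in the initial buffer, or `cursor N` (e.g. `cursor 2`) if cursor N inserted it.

After op 1 (insert('n')): buffer="ntvtwzbntrr" (len 11), cursors c1@1 c2@8, authorship 1......2...
After op 2 (add_cursor(11)): buffer="ntvtwzbntrr" (len 11), cursors c1@1 c2@8 c3@11, authorship 1......2...
After op 3 (add_cursor(1)): buffer="ntvtwzbntrr" (len 11), cursors c1@1 c4@1 c2@8 c3@11, authorship 1......2...
After op 4 (insert('z')): buffer="nzztvtwzbnztrrz" (len 15), cursors c1@3 c4@3 c2@11 c3@15, authorship 114......22...3
After op 5 (insert('p')): buffer="nzzpptvtwzbnzptrrzp" (len 19), cursors c1@5 c4@5 c2@14 c3@19, authorship 11414......222...33
After op 6 (insert('w')): buffer="nzzppwwtvtwzbnzpwtrrzpw" (len 23), cursors c1@7 c4@7 c2@17 c3@23, authorship 1141414......2222...333
Authorship (.=original, N=cursor N): 1 1 4 1 4 1 4 . . . . . . 2 2 2 2 . . . 3 3 3
Index 3: author = 1

Answer: cursor 1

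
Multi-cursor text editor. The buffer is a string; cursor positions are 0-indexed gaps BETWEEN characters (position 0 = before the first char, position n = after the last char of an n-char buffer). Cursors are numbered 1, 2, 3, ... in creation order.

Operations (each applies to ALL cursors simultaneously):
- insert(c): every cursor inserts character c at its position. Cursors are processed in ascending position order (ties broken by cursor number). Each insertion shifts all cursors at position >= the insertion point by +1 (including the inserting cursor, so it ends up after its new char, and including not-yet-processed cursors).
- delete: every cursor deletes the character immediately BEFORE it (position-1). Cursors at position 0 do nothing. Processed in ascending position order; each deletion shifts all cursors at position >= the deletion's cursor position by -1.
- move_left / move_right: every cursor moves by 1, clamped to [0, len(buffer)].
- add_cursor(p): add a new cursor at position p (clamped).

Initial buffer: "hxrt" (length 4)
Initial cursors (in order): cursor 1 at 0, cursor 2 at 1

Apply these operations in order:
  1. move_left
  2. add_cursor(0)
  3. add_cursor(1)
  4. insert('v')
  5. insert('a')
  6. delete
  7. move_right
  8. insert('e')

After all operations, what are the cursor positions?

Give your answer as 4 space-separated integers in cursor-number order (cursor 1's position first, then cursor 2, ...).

Answer: 7 7 7 10

Derivation:
After op 1 (move_left): buffer="hxrt" (len 4), cursors c1@0 c2@0, authorship ....
After op 2 (add_cursor(0)): buffer="hxrt" (len 4), cursors c1@0 c2@0 c3@0, authorship ....
After op 3 (add_cursor(1)): buffer="hxrt" (len 4), cursors c1@0 c2@0 c3@0 c4@1, authorship ....
After op 4 (insert('v')): buffer="vvvhvxrt" (len 8), cursors c1@3 c2@3 c3@3 c4@5, authorship 123.4...
After op 5 (insert('a')): buffer="vvvaaahvaxrt" (len 12), cursors c1@6 c2@6 c3@6 c4@9, authorship 123123.44...
After op 6 (delete): buffer="vvvhvxrt" (len 8), cursors c1@3 c2@3 c3@3 c4@5, authorship 123.4...
After op 7 (move_right): buffer="vvvhvxrt" (len 8), cursors c1@4 c2@4 c3@4 c4@6, authorship 123.4...
After op 8 (insert('e')): buffer="vvvheeevxert" (len 12), cursors c1@7 c2@7 c3@7 c4@10, authorship 123.1234.4..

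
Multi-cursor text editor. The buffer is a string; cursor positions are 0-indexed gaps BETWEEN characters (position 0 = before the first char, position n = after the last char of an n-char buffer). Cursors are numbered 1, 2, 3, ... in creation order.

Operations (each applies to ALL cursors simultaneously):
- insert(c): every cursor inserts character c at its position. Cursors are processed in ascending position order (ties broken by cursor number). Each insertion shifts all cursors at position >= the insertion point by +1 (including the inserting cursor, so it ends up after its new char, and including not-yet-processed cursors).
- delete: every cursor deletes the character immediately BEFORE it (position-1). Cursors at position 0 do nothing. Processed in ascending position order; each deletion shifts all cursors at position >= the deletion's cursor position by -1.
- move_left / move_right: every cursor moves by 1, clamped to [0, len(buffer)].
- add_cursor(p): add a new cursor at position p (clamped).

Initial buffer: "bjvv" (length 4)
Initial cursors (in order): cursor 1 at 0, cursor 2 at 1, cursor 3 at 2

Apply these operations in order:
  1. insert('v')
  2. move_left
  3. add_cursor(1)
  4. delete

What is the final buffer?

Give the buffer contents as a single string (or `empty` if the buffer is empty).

Answer: vvvv

Derivation:
After op 1 (insert('v')): buffer="vbvjvvv" (len 7), cursors c1@1 c2@3 c3@5, authorship 1.2.3..
After op 2 (move_left): buffer="vbvjvvv" (len 7), cursors c1@0 c2@2 c3@4, authorship 1.2.3..
After op 3 (add_cursor(1)): buffer="vbvjvvv" (len 7), cursors c1@0 c4@1 c2@2 c3@4, authorship 1.2.3..
After op 4 (delete): buffer="vvvv" (len 4), cursors c1@0 c2@0 c4@0 c3@1, authorship 23..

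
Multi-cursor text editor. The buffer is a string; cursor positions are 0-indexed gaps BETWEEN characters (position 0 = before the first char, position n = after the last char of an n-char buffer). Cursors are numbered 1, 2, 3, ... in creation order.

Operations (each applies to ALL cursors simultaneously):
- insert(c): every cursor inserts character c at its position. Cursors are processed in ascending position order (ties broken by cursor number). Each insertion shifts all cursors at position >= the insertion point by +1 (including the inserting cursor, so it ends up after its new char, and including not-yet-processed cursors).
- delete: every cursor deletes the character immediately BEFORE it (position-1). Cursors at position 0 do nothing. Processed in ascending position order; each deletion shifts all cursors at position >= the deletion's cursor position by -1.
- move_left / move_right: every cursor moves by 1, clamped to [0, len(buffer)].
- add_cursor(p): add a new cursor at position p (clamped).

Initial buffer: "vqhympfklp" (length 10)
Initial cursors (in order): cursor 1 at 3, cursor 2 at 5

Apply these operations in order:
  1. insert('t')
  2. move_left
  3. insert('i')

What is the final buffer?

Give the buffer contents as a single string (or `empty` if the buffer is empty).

After op 1 (insert('t')): buffer="vqhtymtpfklp" (len 12), cursors c1@4 c2@7, authorship ...1..2.....
After op 2 (move_left): buffer="vqhtymtpfklp" (len 12), cursors c1@3 c2@6, authorship ...1..2.....
After op 3 (insert('i')): buffer="vqhitymitpfklp" (len 14), cursors c1@4 c2@8, authorship ...11..22.....

Answer: vqhitymitpfklp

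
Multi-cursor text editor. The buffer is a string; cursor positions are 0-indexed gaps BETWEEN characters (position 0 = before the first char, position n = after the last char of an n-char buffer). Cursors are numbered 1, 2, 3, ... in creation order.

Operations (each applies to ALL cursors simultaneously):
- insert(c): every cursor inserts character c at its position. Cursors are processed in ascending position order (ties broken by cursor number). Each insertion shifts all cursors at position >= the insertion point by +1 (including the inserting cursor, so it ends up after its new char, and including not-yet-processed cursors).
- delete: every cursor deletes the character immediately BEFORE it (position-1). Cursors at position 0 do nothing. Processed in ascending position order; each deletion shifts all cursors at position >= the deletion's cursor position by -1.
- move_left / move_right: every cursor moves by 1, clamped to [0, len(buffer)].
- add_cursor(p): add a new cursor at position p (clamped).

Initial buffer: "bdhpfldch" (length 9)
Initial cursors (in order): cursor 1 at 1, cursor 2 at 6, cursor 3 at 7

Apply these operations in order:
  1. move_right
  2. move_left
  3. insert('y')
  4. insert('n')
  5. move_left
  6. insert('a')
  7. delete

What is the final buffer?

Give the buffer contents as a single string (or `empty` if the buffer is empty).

Answer: byndhpflyndynch

Derivation:
After op 1 (move_right): buffer="bdhpfldch" (len 9), cursors c1@2 c2@7 c3@8, authorship .........
After op 2 (move_left): buffer="bdhpfldch" (len 9), cursors c1@1 c2@6 c3@7, authorship .........
After op 3 (insert('y')): buffer="bydhpflydych" (len 12), cursors c1@2 c2@8 c3@10, authorship .1.....2.3..
After op 4 (insert('n')): buffer="byndhpflyndynch" (len 15), cursors c1@3 c2@10 c3@13, authorship .11.....22.33..
After op 5 (move_left): buffer="byndhpflyndynch" (len 15), cursors c1@2 c2@9 c3@12, authorship .11.....22.33..
After op 6 (insert('a')): buffer="byandhpflyandyanch" (len 18), cursors c1@3 c2@11 c3@15, authorship .111.....222.333..
After op 7 (delete): buffer="byndhpflyndynch" (len 15), cursors c1@2 c2@9 c3@12, authorship .11.....22.33..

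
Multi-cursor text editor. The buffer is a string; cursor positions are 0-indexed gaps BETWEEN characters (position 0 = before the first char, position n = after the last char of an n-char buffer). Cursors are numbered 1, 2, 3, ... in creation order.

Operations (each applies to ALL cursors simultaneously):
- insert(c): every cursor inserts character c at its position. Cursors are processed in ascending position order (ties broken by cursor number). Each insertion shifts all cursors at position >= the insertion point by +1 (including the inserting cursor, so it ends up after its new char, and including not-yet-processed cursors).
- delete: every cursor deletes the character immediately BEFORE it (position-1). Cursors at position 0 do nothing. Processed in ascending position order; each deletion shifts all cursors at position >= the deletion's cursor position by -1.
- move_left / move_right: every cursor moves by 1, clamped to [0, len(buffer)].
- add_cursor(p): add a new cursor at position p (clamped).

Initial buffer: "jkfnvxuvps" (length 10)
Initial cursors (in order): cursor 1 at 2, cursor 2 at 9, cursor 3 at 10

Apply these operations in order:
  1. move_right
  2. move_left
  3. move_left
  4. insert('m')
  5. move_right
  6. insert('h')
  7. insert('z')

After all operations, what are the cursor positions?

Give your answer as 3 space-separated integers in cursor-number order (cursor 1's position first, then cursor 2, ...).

Answer: 5 18 18

Derivation:
After op 1 (move_right): buffer="jkfnvxuvps" (len 10), cursors c1@3 c2@10 c3@10, authorship ..........
After op 2 (move_left): buffer="jkfnvxuvps" (len 10), cursors c1@2 c2@9 c3@9, authorship ..........
After op 3 (move_left): buffer="jkfnvxuvps" (len 10), cursors c1@1 c2@8 c3@8, authorship ..........
After op 4 (insert('m')): buffer="jmkfnvxuvmmps" (len 13), cursors c1@2 c2@11 c3@11, authorship .1.......23..
After op 5 (move_right): buffer="jmkfnvxuvmmps" (len 13), cursors c1@3 c2@12 c3@12, authorship .1.......23..
After op 6 (insert('h')): buffer="jmkhfnvxuvmmphhs" (len 16), cursors c1@4 c2@15 c3@15, authorship .1.1......23.23.
After op 7 (insert('z')): buffer="jmkhzfnvxuvmmphhzzs" (len 19), cursors c1@5 c2@18 c3@18, authorship .1.11......23.2323.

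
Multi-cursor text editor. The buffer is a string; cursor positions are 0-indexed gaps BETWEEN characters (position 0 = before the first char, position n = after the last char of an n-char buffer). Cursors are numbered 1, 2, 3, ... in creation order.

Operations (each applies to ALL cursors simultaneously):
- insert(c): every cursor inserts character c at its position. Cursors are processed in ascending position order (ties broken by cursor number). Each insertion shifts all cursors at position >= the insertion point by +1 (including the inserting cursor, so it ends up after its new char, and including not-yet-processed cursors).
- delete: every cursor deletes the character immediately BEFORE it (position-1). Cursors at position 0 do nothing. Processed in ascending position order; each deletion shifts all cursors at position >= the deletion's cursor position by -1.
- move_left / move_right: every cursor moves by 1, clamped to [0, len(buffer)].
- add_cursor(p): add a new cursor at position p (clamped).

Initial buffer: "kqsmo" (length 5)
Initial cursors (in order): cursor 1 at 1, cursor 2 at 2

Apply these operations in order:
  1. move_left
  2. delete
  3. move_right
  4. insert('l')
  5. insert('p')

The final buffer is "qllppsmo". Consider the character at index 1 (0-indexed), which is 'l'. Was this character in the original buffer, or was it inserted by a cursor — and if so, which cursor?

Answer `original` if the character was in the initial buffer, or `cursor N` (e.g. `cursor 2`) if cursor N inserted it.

After op 1 (move_left): buffer="kqsmo" (len 5), cursors c1@0 c2@1, authorship .....
After op 2 (delete): buffer="qsmo" (len 4), cursors c1@0 c2@0, authorship ....
After op 3 (move_right): buffer="qsmo" (len 4), cursors c1@1 c2@1, authorship ....
After op 4 (insert('l')): buffer="qllsmo" (len 6), cursors c1@3 c2@3, authorship .12...
After op 5 (insert('p')): buffer="qllppsmo" (len 8), cursors c1@5 c2@5, authorship .1212...
Authorship (.=original, N=cursor N): . 1 2 1 2 . . .
Index 1: author = 1

Answer: cursor 1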